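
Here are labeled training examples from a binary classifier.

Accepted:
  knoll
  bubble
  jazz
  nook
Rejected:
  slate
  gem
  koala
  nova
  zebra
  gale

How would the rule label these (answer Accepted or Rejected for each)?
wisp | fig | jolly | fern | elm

Rule: has a double letter. This holds for each 'Accepted' example and fails for each 'Rejected' one.
wisp: Rejected (no doubled letter).
fig: Rejected (no doubled letter).
jolly: Accepted ('ll' doubled).
fern: Rejected (no doubled letter).
elm: Rejected (no doubled letter).

Rejected, Rejected, Accepted, Rejected, Rejected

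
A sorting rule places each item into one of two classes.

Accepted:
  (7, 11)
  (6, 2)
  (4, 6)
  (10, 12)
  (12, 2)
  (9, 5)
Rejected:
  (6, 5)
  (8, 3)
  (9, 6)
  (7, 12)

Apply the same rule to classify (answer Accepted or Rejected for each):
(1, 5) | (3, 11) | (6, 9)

The common property of the 'Accepted' items is: sum is even. No 'Rejected' item has it.
(1, 5) — 1+5 = 6, hence Accepted. (3, 11) — 3+11 = 14, hence Accepted. (6, 9) — 6+9 = 15, hence Rejected.

Accepted, Accepted, Rejected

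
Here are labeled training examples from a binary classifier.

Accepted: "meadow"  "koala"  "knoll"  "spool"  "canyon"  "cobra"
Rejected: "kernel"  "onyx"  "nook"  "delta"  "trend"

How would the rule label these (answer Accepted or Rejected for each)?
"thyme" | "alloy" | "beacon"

The rule appears to be: length ≥ 5 AND contains 'o'.
"thyme": length 5, no 'o' — does not satisfy this, so Rejected.
"alloy": length 5, has 'o' — passes, so Accepted.
"beacon": length 6, has 'o' — passes, so Accepted.

Rejected, Accepted, Accepted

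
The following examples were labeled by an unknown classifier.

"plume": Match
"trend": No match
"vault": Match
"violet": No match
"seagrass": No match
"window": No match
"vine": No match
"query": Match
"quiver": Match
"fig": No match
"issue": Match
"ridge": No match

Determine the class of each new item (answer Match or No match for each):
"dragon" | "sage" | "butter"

No match, No match, Match

The simplest hypothesis consistent with all the labels is: contains 'u'.
"dragon": no 'u', fails the rule → No match.
"sage": no 'u', fails the rule → No match.
"butter": has 'u', satisfies this → Match.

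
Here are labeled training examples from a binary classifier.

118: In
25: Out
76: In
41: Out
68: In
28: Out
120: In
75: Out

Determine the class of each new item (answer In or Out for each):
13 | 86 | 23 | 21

'In' ⟺ even AND at least 41.
13: Out (13 is odd, 13 < 41).
86: In (86 is even, 86 ≥ 41).
23: Out (23 is odd, 23 < 41).
21: Out (21 is odd, 21 < 41).

Out, In, Out, Out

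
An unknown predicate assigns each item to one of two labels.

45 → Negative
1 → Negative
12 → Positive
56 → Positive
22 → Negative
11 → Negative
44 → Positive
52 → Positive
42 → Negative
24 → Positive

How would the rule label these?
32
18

The simplest hypothesis consistent with all the labels is: multiple of 4.
32: 32 = 4·8, fits → Positive. 18: 18 = 4·4 + 2, does not fit → Negative.

Positive, Negative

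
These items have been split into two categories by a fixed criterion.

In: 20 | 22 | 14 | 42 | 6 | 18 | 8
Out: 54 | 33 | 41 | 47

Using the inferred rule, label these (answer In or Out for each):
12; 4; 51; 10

In, In, Out, In

The pattern is that an item is 'In' exactly when: even AND at most 42.
12: 12 is even, 12 ≤ 42, matches → In.
4: 4 is even, 4 ≤ 42, matches → In.
51: 51 is odd, 51 > 42, doesn't match → Out.
10: 10 is even, 10 ≤ 42, matches → In.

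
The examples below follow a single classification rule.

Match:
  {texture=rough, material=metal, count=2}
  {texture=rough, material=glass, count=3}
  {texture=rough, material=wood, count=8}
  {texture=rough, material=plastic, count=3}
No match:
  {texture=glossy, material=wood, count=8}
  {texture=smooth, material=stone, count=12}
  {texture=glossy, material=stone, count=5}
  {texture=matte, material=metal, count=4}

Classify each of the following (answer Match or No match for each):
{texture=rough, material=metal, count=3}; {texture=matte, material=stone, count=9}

Match, No match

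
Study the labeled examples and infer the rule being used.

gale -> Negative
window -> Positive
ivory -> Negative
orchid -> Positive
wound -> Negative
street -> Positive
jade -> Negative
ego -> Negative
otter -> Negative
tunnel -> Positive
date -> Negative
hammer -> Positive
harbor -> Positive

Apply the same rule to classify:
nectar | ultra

Positive, Negative

All 'Positive' examples share one property — length 6 — and every 'Negative' example lacks it.
Positive: nectar, since length 6. Negative: ultra, since length 5.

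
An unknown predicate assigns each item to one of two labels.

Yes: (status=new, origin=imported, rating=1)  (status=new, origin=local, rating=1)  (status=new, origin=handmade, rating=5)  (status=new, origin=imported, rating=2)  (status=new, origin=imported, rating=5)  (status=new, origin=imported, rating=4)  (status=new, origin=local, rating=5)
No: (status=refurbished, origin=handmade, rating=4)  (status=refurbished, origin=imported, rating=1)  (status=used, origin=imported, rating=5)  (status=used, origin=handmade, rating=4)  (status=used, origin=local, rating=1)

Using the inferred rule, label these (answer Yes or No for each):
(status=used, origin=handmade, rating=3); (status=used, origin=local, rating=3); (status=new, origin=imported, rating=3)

No, No, Yes

All 'Yes' examples share one property — status is new — and every 'No' example lacks it.
(status=used, origin=handmade, rating=3): No (status is used). (status=used, origin=local, rating=3): No (status is used). (status=new, origin=imported, rating=3): Yes (status is new).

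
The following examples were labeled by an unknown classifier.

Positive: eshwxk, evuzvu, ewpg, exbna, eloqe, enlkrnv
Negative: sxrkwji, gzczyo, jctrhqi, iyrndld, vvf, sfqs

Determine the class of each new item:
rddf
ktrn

Negative, Negative

The rule appears to be: contains 'e'.
rddf: no 'e', fails this test → Negative.
ktrn: no 'e', fails this test → Negative.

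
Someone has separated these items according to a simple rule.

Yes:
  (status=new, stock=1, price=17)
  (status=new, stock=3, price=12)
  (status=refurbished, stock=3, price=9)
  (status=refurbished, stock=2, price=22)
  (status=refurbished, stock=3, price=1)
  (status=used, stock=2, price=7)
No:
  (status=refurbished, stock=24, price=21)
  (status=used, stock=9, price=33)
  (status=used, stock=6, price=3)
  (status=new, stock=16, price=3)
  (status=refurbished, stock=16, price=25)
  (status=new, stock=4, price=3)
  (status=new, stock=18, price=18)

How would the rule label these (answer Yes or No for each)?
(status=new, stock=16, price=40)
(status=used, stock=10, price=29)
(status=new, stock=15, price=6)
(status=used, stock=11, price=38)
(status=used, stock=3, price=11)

One predicate separates the groups cleanly: stock ≤ 3.
(status=new, stock=16, price=40) → stock = 16 → No.
(status=used, stock=10, price=29) → stock = 10 → No.
(status=new, stock=15, price=6) → stock = 15 → No.
(status=used, stock=11, price=38) → stock = 11 → No.
(status=used, stock=3, price=11) → stock = 3 → Yes.

No, No, No, No, Yes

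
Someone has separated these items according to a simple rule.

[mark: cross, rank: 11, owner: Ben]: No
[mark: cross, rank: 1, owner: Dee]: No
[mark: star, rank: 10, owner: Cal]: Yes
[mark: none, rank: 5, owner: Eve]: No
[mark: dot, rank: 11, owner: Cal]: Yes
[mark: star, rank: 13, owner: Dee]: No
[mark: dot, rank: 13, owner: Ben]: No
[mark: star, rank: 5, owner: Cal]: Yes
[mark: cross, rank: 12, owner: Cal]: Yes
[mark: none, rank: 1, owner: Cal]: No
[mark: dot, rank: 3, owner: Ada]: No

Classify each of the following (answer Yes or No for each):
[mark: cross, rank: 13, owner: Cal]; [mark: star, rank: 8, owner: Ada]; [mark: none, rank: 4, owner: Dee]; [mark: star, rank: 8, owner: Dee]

Yes, No, No, No

The common property of the 'Yes' items is: owner is Cal AND rank ≥ 3. No 'No' item has it.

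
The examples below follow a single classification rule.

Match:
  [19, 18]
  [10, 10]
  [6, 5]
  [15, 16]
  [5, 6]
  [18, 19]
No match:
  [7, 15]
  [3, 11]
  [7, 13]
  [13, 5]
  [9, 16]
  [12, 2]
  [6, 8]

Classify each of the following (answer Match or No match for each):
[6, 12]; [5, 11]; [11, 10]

The distinguishing property — |first − second| ≤ 1 — holds for all the 'Match' cases and none of the 'No match' cases.
[6, 12]: |6−12| = 6, does not fit → No match.
[5, 11]: |5−11| = 6, does not fit → No match.
[11, 10]: |11−10| = 1, has this property → Match.

No match, No match, Match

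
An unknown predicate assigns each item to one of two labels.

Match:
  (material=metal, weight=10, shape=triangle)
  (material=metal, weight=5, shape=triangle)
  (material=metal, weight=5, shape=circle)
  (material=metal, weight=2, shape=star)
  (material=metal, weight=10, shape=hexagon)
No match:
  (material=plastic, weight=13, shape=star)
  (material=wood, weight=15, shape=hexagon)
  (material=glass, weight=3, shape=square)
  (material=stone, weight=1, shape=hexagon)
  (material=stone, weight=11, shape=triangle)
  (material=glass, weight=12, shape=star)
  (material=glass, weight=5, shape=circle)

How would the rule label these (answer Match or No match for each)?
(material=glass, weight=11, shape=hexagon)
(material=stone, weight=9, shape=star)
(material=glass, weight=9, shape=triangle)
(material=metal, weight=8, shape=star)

No match, No match, No match, Match

The rule appears to be: material is metal.
No match: (material=glass, weight=11, shape=hexagon), since material is glass. No match: (material=stone, weight=9, shape=star), since material is stone. No match: (material=glass, weight=9, shape=triangle), since material is glass. Match: (material=metal, weight=8, shape=star), since material is metal.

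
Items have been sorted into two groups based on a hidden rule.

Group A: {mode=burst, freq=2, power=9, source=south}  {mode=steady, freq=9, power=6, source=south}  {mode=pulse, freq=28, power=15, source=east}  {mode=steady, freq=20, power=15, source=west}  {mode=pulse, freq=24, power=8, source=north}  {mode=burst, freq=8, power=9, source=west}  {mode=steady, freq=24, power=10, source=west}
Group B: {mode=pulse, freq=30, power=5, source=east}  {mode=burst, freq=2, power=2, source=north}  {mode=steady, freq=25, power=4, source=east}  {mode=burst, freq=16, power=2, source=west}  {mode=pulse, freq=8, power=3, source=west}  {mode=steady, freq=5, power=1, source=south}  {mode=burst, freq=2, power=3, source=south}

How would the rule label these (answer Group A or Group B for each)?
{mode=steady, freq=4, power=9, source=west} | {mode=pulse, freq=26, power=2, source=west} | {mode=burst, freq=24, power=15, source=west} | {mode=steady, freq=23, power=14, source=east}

Group A, Group B, Group A, Group A

The simplest hypothesis consistent with all the labels is: power ≥ 6.
{mode=steady, freq=4, power=9, source=west}: power = 9, satisfies this → Group A.
{mode=pulse, freq=26, power=2, source=west}: power = 2, fails the rule → Group B.
{mode=burst, freq=24, power=15, source=west}: power = 15, satisfies this → Group A.
{mode=steady, freq=23, power=14, source=east}: power = 14, satisfies this → Group A.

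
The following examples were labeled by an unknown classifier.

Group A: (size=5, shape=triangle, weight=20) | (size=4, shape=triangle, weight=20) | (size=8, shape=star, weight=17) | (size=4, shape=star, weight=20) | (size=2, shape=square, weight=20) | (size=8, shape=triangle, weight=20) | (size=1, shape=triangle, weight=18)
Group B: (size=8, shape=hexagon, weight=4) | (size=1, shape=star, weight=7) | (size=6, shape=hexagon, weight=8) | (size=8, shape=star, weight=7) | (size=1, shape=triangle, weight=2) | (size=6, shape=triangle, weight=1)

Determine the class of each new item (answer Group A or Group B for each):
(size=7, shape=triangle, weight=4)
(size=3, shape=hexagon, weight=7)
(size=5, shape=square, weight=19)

Group B, Group B, Group A

One predicate separates the groups cleanly: weight ≥ 17.
Group B: (size=7, shape=triangle, weight=4), since weight = 4.
Group B: (size=3, shape=hexagon, weight=7), since weight = 7.
Group A: (size=5, shape=square, weight=19), since weight = 19.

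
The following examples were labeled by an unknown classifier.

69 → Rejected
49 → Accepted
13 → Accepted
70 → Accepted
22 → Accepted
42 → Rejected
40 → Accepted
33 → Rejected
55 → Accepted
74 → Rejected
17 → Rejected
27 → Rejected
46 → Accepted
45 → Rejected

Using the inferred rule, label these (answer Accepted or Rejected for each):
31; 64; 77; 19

Accepted, Accepted, Rejected, Accepted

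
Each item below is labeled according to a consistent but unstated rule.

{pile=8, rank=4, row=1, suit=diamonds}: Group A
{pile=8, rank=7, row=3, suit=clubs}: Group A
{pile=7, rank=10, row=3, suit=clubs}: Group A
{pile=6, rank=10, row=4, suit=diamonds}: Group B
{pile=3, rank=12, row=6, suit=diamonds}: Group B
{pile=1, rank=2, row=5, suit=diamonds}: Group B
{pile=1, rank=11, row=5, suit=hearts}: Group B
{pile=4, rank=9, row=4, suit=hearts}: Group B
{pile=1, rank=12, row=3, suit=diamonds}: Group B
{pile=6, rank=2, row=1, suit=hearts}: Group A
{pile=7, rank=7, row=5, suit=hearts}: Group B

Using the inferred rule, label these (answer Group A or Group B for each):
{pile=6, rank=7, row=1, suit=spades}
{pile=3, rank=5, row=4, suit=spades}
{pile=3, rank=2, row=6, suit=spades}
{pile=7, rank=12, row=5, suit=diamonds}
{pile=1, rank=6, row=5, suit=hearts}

Rule: pile ≥ 3 AND row ≤ 3. This holds for each 'Group A' example and fails for each 'Group B' one.

Group A, Group B, Group B, Group B, Group B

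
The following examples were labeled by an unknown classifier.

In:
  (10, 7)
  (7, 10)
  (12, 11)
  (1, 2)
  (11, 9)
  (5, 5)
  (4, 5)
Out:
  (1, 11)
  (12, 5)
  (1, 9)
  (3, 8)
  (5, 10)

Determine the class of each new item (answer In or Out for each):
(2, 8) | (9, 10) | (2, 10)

The pattern is that an item is 'In' exactly when: |first − second| ≤ 3.
Out: (2, 8), since |2−8| = 6. In: (9, 10), since |9−10| = 1. Out: (2, 10), since |2−10| = 8.

Out, In, Out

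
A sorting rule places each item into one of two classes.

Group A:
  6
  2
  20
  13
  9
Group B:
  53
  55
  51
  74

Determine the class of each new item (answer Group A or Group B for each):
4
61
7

'Group A' ⟺ at most 20.
Group A: 4, since 4 ≤ 20.
Group B: 61, since 61 > 20.
Group A: 7, since 7 ≤ 20.

Group A, Group B, Group A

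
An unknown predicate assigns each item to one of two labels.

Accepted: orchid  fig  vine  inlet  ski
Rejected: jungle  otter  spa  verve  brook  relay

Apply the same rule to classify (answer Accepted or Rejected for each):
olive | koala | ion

Accepted, Rejected, Accepted

Checking candidate rules against both groups, what survives is: contains 'i'.
olive → has 'i' → Accepted. koala → no 'i' → Rejected. ion → has 'i' → Accepted.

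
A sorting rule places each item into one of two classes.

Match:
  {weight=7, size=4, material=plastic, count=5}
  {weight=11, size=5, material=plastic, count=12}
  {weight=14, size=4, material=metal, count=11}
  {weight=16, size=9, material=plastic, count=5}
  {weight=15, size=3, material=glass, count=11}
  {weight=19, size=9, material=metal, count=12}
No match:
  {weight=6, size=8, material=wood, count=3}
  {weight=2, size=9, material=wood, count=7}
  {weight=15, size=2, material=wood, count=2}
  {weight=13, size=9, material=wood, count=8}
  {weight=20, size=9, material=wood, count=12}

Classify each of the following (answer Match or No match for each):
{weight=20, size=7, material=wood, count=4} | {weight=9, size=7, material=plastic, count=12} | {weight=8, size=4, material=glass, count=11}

The rule appears to be: material is not wood.
{weight=20, size=7, material=wood, count=4}: material is wood — fails this test, so No match.
{weight=9, size=7, material=plastic, count=12}: material is plastic — checks out, so Match.
{weight=8, size=4, material=glass, count=11}: material is glass — checks out, so Match.

No match, Match, Match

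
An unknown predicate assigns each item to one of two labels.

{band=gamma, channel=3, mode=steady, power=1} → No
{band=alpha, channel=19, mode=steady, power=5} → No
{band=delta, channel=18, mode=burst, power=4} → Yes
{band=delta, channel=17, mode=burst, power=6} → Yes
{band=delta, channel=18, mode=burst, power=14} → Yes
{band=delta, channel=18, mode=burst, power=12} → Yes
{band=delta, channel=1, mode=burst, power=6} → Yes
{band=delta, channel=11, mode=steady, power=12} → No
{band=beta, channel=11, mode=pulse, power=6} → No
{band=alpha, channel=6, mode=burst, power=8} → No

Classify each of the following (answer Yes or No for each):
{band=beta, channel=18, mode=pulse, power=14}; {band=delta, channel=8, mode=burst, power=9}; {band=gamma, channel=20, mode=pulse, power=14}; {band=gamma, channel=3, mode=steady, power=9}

The distinguishing property — band is delta AND mode is burst — holds for all the 'Yes' cases and none of the 'No' cases.
{band=beta, channel=18, mode=pulse, power=14}: No (band is beta, mode is pulse).
{band=delta, channel=8, mode=burst, power=9}: Yes (band is delta, mode is burst).
{band=gamma, channel=20, mode=pulse, power=14}: No (band is gamma, mode is pulse).
{band=gamma, channel=3, mode=steady, power=9}: No (band is gamma, mode is steady).

No, Yes, No, No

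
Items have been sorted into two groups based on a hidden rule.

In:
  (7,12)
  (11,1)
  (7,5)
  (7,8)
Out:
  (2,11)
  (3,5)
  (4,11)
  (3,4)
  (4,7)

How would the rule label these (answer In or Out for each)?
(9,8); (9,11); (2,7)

In, In, Out

The common property of the 'In' items is: first ≥ 5. No 'Out' item has it.
(9,8): first 9, meets the rule → In. (9,11): first 9, meets the rule → In. (2,7): first 2, does not pass → Out.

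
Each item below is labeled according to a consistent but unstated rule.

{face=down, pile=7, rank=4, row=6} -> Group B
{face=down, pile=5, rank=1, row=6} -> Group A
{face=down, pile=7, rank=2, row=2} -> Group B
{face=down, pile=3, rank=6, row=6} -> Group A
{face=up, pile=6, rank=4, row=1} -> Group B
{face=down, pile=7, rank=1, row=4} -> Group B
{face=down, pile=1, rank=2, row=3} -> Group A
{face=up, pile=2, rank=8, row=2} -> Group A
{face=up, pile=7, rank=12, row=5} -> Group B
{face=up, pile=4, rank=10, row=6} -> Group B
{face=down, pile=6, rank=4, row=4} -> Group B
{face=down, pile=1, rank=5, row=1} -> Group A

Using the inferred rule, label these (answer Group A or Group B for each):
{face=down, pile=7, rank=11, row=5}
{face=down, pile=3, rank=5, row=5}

Group B, Group A

The classifier is using: rank ≤ 8 AND pile ≤ 5.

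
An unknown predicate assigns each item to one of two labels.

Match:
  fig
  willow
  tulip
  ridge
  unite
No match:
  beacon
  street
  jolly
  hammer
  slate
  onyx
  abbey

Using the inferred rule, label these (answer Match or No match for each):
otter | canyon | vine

No match, No match, Match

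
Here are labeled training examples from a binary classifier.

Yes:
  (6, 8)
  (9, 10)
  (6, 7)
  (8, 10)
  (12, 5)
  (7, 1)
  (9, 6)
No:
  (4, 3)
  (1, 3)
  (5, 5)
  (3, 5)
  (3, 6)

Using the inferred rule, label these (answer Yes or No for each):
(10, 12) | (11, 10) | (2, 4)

The rule appears to be: first ≥ 6.

Yes, Yes, No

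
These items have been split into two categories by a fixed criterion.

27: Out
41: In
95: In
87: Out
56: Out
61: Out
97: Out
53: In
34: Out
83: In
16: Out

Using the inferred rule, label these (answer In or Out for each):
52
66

Out, Out

The distinguishing property — ≡ 5 (mod 6) — holds for all the 'In' cases and none of the 'Out' cases.
52: Out (52 mod 6 = 4).
66: Out (66 mod 6 = 0).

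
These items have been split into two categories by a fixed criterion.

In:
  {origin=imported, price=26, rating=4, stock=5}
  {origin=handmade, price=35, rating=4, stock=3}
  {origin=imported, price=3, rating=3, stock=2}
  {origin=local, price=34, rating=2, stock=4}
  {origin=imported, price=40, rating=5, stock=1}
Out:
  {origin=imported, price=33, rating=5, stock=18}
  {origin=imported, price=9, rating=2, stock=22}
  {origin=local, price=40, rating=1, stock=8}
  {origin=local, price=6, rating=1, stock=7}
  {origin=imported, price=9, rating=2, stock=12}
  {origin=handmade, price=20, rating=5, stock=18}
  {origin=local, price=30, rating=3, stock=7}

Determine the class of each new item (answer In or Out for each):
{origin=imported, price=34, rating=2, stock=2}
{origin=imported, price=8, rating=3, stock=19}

In, Out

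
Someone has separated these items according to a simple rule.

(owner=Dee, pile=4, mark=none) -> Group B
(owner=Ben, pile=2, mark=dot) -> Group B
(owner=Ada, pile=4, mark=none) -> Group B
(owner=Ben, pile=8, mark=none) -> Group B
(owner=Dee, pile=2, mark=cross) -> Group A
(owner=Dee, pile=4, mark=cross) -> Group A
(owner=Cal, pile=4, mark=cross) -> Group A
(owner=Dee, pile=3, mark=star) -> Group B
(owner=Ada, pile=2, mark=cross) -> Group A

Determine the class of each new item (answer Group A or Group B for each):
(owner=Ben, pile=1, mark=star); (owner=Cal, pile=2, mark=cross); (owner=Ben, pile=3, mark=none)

Group B, Group A, Group B

All 'Group A' examples share one property — mark is cross — and every 'Group B' example lacks it.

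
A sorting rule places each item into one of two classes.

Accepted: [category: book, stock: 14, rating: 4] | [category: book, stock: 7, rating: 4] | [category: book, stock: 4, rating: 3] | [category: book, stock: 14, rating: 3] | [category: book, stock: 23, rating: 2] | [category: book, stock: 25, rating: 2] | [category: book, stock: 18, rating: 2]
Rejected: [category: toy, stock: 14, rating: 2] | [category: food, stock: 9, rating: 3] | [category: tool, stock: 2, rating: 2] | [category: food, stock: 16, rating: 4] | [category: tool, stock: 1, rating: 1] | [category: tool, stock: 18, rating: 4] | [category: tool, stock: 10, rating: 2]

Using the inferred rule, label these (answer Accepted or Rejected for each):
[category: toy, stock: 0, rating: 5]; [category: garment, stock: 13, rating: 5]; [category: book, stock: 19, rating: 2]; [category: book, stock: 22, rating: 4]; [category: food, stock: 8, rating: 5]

Rejected, Rejected, Accepted, Accepted, Rejected

The distinguishing property — category is book — holds for all the 'Accepted' cases and none of the 'Rejected' cases.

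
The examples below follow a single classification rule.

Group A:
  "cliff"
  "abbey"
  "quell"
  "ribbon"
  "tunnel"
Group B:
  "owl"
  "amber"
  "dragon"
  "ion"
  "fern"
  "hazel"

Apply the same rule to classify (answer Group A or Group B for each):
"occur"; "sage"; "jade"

Group A, Group B, Group B

The common property of the 'Group A' items is: has a double letter. No 'Group B' item has it.
"occur": 'cc' doubled, checks out → Group A. "sage": no doubled letter, does not pass → Group B. "jade": no doubled letter, does not pass → Group B.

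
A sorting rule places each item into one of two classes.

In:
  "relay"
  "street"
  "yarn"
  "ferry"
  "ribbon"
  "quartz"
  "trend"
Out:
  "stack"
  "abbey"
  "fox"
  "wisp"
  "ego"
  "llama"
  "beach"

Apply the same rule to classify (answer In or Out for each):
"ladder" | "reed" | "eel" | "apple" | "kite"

Rule: contains 'r'. This holds for each 'In' example and fails for each 'Out' one.
"ladder" → has 'r' → In.
"reed" → has 'r' → In.
"eel" → no 'r' → Out.
"apple" → no 'r' → Out.
"kite" → no 'r' → Out.

In, In, Out, Out, Out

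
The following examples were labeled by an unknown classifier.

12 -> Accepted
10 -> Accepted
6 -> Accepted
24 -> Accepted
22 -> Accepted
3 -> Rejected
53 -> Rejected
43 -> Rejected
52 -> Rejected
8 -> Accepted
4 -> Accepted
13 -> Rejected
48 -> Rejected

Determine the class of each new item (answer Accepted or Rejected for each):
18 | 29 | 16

Accepted, Rejected, Accepted

The rule appears to be: even AND at most 24.
18: 18 is even, 18 ≤ 24, matches → Accepted.
29: 29 is odd, 29 > 24, doesn't match → Rejected.
16: 16 is even, 16 ≤ 24, matches → Accepted.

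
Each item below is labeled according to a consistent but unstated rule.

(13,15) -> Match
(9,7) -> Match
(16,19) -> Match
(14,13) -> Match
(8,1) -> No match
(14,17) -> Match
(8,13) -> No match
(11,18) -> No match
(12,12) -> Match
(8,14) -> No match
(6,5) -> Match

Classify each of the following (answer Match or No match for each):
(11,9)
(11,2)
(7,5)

Match, No match, Match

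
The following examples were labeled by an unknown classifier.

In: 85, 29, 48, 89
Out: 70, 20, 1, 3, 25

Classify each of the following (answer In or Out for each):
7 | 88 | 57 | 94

Out, In, In, In

The rule appears to be: digit sum ≥ 8.
7: digit sum 7 — lacks this property, so Out. 88: digit sum 8+8 = 16 — checks out, so In. 57: digit sum 5+7 = 12 — checks out, so In. 94: digit sum 9+4 = 13 — checks out, so In.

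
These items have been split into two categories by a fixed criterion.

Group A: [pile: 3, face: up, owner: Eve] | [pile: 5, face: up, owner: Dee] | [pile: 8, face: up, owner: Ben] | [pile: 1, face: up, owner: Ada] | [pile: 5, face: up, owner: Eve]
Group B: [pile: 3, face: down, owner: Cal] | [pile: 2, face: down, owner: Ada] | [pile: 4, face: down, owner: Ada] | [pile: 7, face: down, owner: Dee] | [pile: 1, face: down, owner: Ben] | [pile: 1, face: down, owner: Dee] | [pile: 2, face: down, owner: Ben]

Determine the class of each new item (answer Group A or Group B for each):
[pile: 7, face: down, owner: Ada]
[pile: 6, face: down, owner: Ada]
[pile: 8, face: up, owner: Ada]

A rule that fits every label: face is up — true of each 'Group A' example, false of each 'Group B' one.
Group B: [pile: 7, face: down, owner: Ada], since face is down.
Group B: [pile: 6, face: down, owner: Ada], since face is down.
Group A: [pile: 8, face: up, owner: Ada], since face is up.

Group B, Group B, Group A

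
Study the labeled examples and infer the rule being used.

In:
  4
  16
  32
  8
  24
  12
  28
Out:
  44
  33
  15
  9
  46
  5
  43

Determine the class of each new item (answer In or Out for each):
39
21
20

The pattern is that an item is 'In' exactly when: even AND at most 32.
39: 39 is odd, 39 > 32 — does not pass, so Out. 21: 21 is odd, 21 ≤ 32 — does not pass, so Out. 20: 20 is even, 20 ≤ 32 — matches, so In.

Out, Out, In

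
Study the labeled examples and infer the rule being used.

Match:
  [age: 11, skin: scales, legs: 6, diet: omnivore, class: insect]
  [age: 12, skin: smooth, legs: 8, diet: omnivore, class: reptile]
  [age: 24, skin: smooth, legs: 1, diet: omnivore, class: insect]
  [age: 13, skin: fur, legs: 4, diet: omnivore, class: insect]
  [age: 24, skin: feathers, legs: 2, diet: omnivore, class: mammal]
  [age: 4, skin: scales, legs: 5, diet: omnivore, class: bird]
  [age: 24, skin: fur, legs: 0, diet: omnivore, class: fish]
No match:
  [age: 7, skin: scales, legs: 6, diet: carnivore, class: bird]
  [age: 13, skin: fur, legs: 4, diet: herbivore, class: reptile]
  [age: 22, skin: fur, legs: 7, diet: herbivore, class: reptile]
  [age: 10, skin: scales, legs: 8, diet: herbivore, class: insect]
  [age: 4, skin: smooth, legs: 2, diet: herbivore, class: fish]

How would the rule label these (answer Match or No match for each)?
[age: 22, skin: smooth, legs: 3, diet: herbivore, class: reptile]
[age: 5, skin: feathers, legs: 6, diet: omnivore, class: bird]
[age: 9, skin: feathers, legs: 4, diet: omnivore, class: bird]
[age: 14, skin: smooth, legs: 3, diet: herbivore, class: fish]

A rule that fits every label: diet is omnivore — true of each 'Match' example, false of each 'No match' one.

No match, Match, Match, No match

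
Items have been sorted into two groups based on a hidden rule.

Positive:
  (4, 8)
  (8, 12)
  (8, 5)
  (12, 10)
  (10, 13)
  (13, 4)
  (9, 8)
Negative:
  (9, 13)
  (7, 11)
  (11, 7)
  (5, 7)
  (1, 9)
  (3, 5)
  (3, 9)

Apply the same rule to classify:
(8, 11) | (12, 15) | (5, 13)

Positive, Positive, Negative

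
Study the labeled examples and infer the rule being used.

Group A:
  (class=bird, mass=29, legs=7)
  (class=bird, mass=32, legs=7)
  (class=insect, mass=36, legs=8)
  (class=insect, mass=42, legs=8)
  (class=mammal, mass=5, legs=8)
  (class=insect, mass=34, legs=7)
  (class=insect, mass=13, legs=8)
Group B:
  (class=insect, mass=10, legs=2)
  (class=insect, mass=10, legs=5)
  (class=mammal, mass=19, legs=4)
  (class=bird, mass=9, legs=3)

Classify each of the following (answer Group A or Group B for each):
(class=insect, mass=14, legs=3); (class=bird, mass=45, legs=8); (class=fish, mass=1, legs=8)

Group B, Group A, Group A

The pattern is that an item is 'Group A' exactly when: legs ≥ 7.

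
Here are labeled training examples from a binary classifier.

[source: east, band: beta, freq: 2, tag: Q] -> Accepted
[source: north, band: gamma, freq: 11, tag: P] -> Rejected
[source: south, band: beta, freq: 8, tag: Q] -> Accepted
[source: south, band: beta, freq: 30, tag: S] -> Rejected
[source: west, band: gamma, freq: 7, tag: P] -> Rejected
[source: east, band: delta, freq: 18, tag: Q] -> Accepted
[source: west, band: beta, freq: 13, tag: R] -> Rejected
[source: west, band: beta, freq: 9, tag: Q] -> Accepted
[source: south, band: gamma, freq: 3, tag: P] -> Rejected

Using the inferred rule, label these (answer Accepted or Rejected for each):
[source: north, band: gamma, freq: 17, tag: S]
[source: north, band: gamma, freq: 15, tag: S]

Rejected, Rejected

A rule that fits every label: tag is Q — true of each 'Accepted' example, false of each 'Rejected' one.
[source: north, band: gamma, freq: 17, tag: S] → tag is S → Rejected. [source: north, band: gamma, freq: 15, tag: S] → tag is S → Rejected.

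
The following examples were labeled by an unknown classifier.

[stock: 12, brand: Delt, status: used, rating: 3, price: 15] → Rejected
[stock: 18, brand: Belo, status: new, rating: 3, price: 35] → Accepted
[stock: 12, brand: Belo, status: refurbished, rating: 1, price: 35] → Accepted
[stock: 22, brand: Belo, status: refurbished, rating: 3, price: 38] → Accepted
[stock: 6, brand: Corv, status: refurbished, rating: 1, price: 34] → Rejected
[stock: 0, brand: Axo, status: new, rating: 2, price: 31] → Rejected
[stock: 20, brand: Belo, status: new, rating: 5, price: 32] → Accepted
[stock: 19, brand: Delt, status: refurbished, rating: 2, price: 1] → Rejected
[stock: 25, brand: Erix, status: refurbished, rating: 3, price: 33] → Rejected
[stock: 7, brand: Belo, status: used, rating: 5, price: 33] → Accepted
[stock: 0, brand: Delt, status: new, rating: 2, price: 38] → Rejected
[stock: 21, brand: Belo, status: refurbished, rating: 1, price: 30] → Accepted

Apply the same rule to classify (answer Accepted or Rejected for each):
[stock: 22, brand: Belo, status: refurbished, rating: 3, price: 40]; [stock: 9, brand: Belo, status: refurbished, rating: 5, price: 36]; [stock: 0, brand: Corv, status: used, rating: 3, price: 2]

The classifier is using: brand is Belo.

Accepted, Accepted, Rejected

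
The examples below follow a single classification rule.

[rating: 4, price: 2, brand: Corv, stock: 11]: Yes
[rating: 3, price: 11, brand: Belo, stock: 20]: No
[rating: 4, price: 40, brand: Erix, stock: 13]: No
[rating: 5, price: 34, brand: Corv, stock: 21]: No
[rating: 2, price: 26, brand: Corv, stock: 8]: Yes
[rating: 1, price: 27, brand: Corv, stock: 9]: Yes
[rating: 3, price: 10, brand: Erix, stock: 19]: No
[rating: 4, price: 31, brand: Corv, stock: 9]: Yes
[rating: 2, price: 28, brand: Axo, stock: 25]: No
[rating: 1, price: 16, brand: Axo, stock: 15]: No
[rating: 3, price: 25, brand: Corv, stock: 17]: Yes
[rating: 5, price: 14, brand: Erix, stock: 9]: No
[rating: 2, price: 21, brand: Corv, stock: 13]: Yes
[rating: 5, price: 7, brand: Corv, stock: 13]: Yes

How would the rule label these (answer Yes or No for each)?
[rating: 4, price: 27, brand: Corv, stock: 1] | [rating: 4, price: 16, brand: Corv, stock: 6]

Rule: brand is Corv AND price ≤ 31. This holds for each 'Yes' example and fails for each 'No' one.
[rating: 4, price: 27, brand: Corv, stock: 1]: brand is Corv, price = 27 — meets the rule, so Yes. [rating: 4, price: 16, brand: Corv, stock: 6]: brand is Corv, price = 16 — meets the rule, so Yes.

Yes, Yes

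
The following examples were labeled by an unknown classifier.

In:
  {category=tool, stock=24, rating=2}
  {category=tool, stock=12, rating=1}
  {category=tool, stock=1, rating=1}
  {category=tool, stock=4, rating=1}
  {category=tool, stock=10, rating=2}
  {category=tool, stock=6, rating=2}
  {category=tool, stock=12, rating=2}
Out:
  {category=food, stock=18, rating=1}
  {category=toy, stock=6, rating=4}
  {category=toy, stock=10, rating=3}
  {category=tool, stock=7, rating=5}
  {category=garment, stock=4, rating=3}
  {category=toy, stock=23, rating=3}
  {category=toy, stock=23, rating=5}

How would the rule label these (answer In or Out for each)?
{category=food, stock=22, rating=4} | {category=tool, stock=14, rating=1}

Out, In

The distinguishing property — category is tool AND rating ≤ 2 — holds for all the 'In' cases and none of the 'Out' cases.
{category=food, stock=22, rating=4} → category is food, rating = 4 → Out. {category=tool, stock=14, rating=1} → category is tool, rating = 1 → In.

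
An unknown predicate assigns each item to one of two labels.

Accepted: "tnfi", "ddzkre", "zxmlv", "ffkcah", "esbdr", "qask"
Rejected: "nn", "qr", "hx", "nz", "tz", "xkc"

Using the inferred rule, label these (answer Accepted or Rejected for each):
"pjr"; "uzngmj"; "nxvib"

Rejected, Accepted, Accepted

'Accepted' ⟺ length ≥ 4.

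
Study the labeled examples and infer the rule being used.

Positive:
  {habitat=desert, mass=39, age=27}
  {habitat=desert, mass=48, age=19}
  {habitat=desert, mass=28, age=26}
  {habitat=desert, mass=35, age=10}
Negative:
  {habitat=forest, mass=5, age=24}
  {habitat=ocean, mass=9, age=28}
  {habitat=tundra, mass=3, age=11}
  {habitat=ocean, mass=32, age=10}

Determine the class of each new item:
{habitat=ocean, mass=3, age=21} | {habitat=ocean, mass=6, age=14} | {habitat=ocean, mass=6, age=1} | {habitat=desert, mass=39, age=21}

Negative, Negative, Negative, Positive

The pattern is that an item is 'Positive' exactly when: habitat is desert.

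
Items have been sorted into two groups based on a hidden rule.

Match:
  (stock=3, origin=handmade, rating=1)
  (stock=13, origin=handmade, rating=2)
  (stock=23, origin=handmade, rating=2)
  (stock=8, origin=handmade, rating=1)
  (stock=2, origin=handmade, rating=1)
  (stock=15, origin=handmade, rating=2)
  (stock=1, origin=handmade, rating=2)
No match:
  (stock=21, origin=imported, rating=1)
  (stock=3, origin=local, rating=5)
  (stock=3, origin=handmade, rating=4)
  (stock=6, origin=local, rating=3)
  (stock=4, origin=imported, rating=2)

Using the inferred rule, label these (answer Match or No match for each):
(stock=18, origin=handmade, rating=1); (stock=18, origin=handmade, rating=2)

The common property of the 'Match' items is: origin is handmade AND rating ≤ 2. No 'No match' item has it.

Match, Match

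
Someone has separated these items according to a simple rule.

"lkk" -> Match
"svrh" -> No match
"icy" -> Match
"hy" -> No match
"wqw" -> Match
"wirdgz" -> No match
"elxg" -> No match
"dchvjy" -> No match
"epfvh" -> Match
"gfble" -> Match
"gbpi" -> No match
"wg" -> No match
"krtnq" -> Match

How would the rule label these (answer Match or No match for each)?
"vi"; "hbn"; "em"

No match, Match, No match

'Match' ⟺ odd length.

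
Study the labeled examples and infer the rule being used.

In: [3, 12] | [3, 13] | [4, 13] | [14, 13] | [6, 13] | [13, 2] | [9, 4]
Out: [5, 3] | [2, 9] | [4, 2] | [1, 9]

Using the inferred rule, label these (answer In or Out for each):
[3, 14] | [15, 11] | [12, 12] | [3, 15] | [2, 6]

In, In, In, In, Out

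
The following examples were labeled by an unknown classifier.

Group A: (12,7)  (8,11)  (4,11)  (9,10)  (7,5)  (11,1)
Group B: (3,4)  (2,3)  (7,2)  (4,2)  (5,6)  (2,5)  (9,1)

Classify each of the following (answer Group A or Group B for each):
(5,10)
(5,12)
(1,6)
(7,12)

The simplest hypothesis consistent with all the labels is: sum ≥ 12.
Group A: (5,10), since 5+10 = 15.
Group A: (5,12), since 5+12 = 17.
Group B: (1,6), since 1+6 = 7.
Group A: (7,12), since 7+12 = 19.

Group A, Group A, Group B, Group A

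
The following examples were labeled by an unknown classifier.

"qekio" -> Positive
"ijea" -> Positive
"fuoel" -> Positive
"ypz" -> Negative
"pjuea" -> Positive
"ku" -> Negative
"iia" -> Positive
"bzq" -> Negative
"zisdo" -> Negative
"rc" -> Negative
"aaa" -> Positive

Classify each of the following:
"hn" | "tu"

Negative, Negative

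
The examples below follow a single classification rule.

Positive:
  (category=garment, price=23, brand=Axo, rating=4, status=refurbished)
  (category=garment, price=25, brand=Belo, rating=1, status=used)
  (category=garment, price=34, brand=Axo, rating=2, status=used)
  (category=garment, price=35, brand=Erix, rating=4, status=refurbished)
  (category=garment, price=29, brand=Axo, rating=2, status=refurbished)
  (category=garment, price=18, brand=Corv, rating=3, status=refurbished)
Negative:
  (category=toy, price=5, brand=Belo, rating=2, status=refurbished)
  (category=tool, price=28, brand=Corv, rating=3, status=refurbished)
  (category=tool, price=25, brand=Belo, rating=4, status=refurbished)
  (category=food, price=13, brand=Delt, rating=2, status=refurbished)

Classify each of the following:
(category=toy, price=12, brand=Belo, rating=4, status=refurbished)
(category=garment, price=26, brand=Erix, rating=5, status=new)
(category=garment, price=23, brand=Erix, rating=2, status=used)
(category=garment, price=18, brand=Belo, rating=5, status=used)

The classifier is using: category is garment.
(category=toy, price=12, brand=Belo, rating=4, status=refurbished): category is toy — fails the rule, so Negative.
(category=garment, price=26, brand=Erix, rating=5, status=new): category is garment — passes, so Positive.
(category=garment, price=23, brand=Erix, rating=2, status=used): category is garment — passes, so Positive.
(category=garment, price=18, brand=Belo, rating=5, status=used): category is garment — passes, so Positive.

Negative, Positive, Positive, Positive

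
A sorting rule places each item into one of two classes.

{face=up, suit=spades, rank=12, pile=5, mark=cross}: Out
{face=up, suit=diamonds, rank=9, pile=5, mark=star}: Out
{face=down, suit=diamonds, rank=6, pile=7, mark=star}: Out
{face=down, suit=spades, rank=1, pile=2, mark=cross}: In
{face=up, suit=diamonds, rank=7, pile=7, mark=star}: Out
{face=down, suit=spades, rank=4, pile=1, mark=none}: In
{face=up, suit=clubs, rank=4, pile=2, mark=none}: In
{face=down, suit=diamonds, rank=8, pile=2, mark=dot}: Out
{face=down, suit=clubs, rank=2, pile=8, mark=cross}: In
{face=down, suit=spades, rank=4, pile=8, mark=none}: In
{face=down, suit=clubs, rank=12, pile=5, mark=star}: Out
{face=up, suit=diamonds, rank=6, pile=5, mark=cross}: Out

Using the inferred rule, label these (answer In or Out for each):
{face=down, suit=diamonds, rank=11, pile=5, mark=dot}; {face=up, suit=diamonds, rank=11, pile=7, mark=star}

Out, Out

A rule that fits every label: rank ≤ 4 — true of each 'In' example, false of each 'Out' one.
{face=down, suit=diamonds, rank=11, pile=5, mark=dot}: Out (rank = 11). {face=up, suit=diamonds, rank=11, pile=7, mark=star}: Out (rank = 11).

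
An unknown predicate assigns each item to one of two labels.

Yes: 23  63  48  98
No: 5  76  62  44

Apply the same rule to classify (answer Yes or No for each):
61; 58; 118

The pattern is that an item is 'Yes' exactly when: ≡ 3 (mod 5).

No, Yes, Yes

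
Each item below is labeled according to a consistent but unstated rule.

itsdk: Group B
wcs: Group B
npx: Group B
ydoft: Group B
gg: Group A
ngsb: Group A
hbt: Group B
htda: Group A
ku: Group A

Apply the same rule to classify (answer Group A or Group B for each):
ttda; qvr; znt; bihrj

Comparing the two groups points to one rule — even length.

Group A, Group B, Group B, Group B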